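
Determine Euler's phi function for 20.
8

20 = 2^2 × 5
φ(n) = n × ∏(1 - 1/p) for each prime p dividing n
φ(20) = 20 × (1 - 1/2) × (1 - 1/5) = 8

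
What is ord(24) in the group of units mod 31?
30

31 is prime, so ord(24) divides φ(31) = 30.
Divisors of 30: 1, 2, 3, 5, 6, 10, 15, 30.
Repeated squaring: 24^1 ≡ 24, 24^2 ≡ 18, 24^4 ≡ 14, 24^8 ≡ 10, 24^16 ≡ 7 (mod 31).
Test 24^d mod 31 for each divisor d in increasing order:
24^1 ≡ 24
24^2 ≡ 18
24^3 = 24^2·24^1 ≡ 29
24^5 = 24^4·24^1 ≡ 26
24^6 = 24^4·24^2 ≡ 4
24^10 = 24^8·24^2 ≡ 25
24^15 = 24^8·24^4·24^2·24^1 ≡ 30
24^30 = 24^16·24^8·24^4·24^2 ≡ 1  ← first divisor giving 1
The order is 30.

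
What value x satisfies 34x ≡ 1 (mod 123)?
76

gcd(34, 123) = 1, so the inverse exists.
Extended Euclidean algorithm on (123, 34):
123 = 3 × 34 + 21  ⟹  21 = (1)·123 + (-3)·34
34 = 1 × 21 + 13  ⟹  13 = (-1)·123 + (4)·34
21 = 1 × 13 + 8  ⟹  8 = (2)·123 + (-7)·34
13 = 1 × 8 + 5  ⟹  5 = (-3)·123 + (11)·34
8 = 1 × 5 + 3  ⟹  3 = (5)·123 + (-18)·34
5 = 1 × 3 + 2  ⟹  2 = (-8)·123 + (29)·34
3 = 1 × 2 + 1  ⟹  1 = (13)·123 + (-47)·34
So (-47)·34 ≡ 1 (mod 123), i.e. 34^(-1) ≡ -47 ≡ 76 (mod 123).
Check: 34 × 76 = 2584 ≡ 1 (mod 123)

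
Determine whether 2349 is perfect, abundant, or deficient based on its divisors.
deficient

Proper divisors of 2349: sum = 1 + 3 + 9 + 27 + 29 + 81 + 87 + 261 + 783 = 1281
Since 1281 < 2349, 2349 is deficient.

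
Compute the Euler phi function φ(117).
72

117 = 3^2 × 13
φ(n) = n × ∏(1 - 1/p) for each prime p dividing n
φ(117) = 117 × (1 - 1/3) × (1 - 1/13) = 72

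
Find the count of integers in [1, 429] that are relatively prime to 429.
240

429 = 3 × 11 × 13
φ(n) = n × ∏(1 - 1/p) for each prime p dividing n
φ(429) = 429 × (1 - 1/3) × (1 - 1/11) × (1 - 1/13) = 240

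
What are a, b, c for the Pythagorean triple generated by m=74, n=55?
(2451, 8140, 8501)

Euclid's formula: a = m² - n², b = 2mn, c = m² + n²
m = 74, n = 55
a = 74² - 55² = 5476 - 3025 = 2451
b = 2 × 74 × 55 = 8140
c = 74² + 55² = 5476 + 3025 = 8501
Verification: 2451² + 8140² = 6007401 + 66259600 = 72267001 = 8501² ✓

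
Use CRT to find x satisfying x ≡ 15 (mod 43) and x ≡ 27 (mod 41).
273

Using Chinese Remainder Theorem:
M = 43 × 41 = 1763
M1 = 41, M2 = 43
y1 = 41^(-1) mod 43 = 21
y2 = 43^(-1) mod 41 = 21
x = (15×41×21 + 27×43×21) mod 1763 = 273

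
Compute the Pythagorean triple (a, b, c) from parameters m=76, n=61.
(2055, 9272, 9497)

Euclid's formula: a = m² - n², b = 2mn, c = m² + n²
m = 76, n = 61
a = 76² - 61² = 5776 - 3721 = 2055
b = 2 × 76 × 61 = 9272
c = 76² + 61² = 5776 + 3721 = 9497
Verification: 2055² + 9272² = 4223025 + 85969984 = 90193009 = 9497² ✓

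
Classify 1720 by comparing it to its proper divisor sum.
abundant

Proper divisors of 1720: sum = 1 + 2 + 4 + 5 + 8 + 10 + 20 + 40 + 43 + 86 + 172 + 215 + 344 + 430 + 860 = 2240
Since 2240 > 1720, 1720 is abundant.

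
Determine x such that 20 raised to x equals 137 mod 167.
140

Baby-step giant-step with step n = ⌈√167⌉ = 13.
Baby steps 20^j mod 167 (j:value) for j=0..12: 0:1, 1:20, 2:66, 3:151, 4:14, 5:113, 6:89, 7:110, 8:29, 9:79, 10:77, 11:37, 12:72.
Giant-step multiplier: 20^(-13) ≡ 20^(166-13) = 20^153 ≡ 53 (mod 167).
Giant steps γ_i = 137·53^i mod 167: γ_0=137, γ_1=80, γ_2=65, γ_3=105, γ_4=54, γ_5=23, γ_6=50, γ_7=145, γ_8=3, γ_9=159, γ_10=77 (in table at j=10).
x = i·n + j = 10·13 + 10 = 140.
Check: 20^140 ≡ 137 (mod 167).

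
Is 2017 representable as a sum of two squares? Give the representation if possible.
9² + 44² (a=9, b=44)

Factorization: 2017 = 2017
By Fermat: n is sum of two squares iff every prime p ≡ 3 (mod 4) appears to even power.
All primes ≡ 3 (mod 4) appear to even power.
Search a = 0, 1, 2, … for 2017 - a² a perfect square: first hit at a = 9: 2017 - 81 = 1936 = 44².
2017 = 9² + 44² = 81 + 1936 ✓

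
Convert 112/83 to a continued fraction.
[1; 2, 1, 6, 4]

Euclidean algorithm steps:
112 = 1 × 83 + 29
83 = 2 × 29 + 25
29 = 1 × 25 + 4
25 = 6 × 4 + 1
4 = 4 × 1 + 0
Continued fraction: [1; 2, 1, 6, 4]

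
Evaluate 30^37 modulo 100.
0

Repeated squaring. Binary of 37 = 100101.
30^1 ≡ 30 (mod 100); 30^2 ≡ 0 (mod 100); 30^4 ≡ 0 (mod 100); 30^8 ≡ 0 (mod 100); 30^16 ≡ 0 (mod 100); 30^32 ≡ 0 (mod 100)
30^37 = 30^1 × 30^4 × 30^32 ≡ 0 (mod 100)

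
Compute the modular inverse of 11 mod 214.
39

gcd(11, 214) = 1, so the inverse exists.
Extended Euclidean algorithm on (214, 11):
214 = 19 × 11 + 5  ⟹  5 = (1)·214 + (-19)·11
11 = 2 × 5 + 1  ⟹  1 = (-2)·214 + (39)·11
So (39)·11 ≡ 1 (mod 214), i.e. 11^(-1) ≡ 39 (mod 214).
Check: 11 × 39 = 429 ≡ 1 (mod 214)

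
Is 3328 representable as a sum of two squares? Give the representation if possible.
32² + 48² (a=32, b=48)

Factorization: 3328 = 2^8 × 13
By Fermat: n is sum of two squares iff every prime p ≡ 3 (mod 4) appears to even power.
All primes ≡ 3 (mod 4) appear to even power.
Search a = 0, 1, 2, … for 3328 - a² a perfect square: first hit at a = 32: 3328 - 1024 = 2304 = 48².
3328 = 32² + 48² = 1024 + 2304 ✓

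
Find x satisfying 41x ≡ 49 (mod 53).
x ≡ 18 (mod 53)

gcd(41, 53) = 1, which divides 49, so solutions exist.
Find 41^(-1) mod 53 by the extended Euclidean algorithm:
53 = 1 × 41 + 12  ⟹  12 = (1)·53 + (-1)·41
41 = 3 × 12 + 5  ⟹  5 = (-3)·53 + (4)·41
12 = 2 × 5 + 2  ⟹  2 = (7)·53 + (-9)·41
5 = 2 × 2 + 1  ⟹  1 = (-17)·53 + (22)·41
So (22)·41 ≡ 1 (mod 53), i.e. 41^(-1) ≡ 22 (mod 53).
x ≡ 22 × 49 = 1078 ≡ 18 (mod 53).
Check: 41 × 18 = 738 ≡ 49 (mod 53).
Unique solution: x ≡ 18 (mod 53)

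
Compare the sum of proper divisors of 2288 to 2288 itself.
abundant

Proper divisors of 2288: sum = 1 + 2 + 4 + 8 + 11 + 13 + 16 + 22 + ... + 208 + 286 + 572 + 1144 (19 divisors) = 2920
Since 2920 > 2288, 2288 is abundant.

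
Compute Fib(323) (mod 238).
205

Matrix identity: Q^n = [[F_(n+1), F_n], [F_n, F_(n-1)]] with Q = [[1,1],[1,0]].
n = 323 = 101000011₂. Square-and-multiply, entries mod 238:
Q^1 = [[1,1],[1,0]]
Q^2 = (Q^1)² = [[2,1],[1,1]]
Q^5 = (Q^2)²·Q = [[8,5],[5,3]]
Q^10 = (Q^5)² = [[89,55],[55,34]]
Q^20 = (Q^10)² = [[236,101],[101,135]]
Q^40 = (Q^20)² = [[209,105],[105,104]]
Q^80 = (Q^40)² = [[204,21],[21,183]]
Q^161 = (Q^80)²·Q = [[204,169],[169,35]]
Q^323 = (Q^161)²·Q = [[136,205],[205,169]]
F_323 mod 238 = Q^323[0][1] = 205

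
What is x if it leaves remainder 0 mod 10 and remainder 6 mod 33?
270

Using Chinese Remainder Theorem:
M = 10 × 33 = 330
M1 = 33, M2 = 10
y1 = 33^(-1) mod 10 = 7
y2 = 10^(-1) mod 33 = 10
x = (0×33×7 + 6×10×10) mod 330 = 270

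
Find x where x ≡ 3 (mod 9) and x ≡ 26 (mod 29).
84

Using Chinese Remainder Theorem:
M = 9 × 29 = 261
M1 = 29, M2 = 9
y1 = 29^(-1) mod 9 = 5
y2 = 9^(-1) mod 29 = 13
x = (3×29×5 + 26×9×13) mod 261 = 84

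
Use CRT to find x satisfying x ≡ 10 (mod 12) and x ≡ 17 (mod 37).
202

Using Chinese Remainder Theorem:
M = 12 × 37 = 444
M1 = 37, M2 = 12
y1 = 37^(-1) mod 12 = 1
y2 = 12^(-1) mod 37 = 34
x = (10×37×1 + 17×12×34) mod 444 = 202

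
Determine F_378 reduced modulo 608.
152

Matrix identity: Q^n = [[F_(n+1), F_n], [F_n, F_(n-1)]] with Q = [[1,1],[1,0]].
n = 378 = 101111010₂. Square-and-multiply, entries mod 608:
Q^1 = [[1,1],[1,0]]
Q^2 = (Q^1)² = [[2,1],[1,1]]
Q^5 = (Q^2)²·Q = [[8,5],[5,3]]
Q^11 = (Q^5)²·Q = [[144,89],[89,55]]
Q^23 = (Q^11)²·Q = [[160,81],[81,79]]
Q^47 = (Q^23)²·Q = [[448,545],[545,511]]
Q^94 = (Q^47)² = [[385,383],[383,2]]
Q^189 = (Q^94)²·Q = [[511,34],[34,477]]
Q^378 = (Q^189)² = [[229,152],[152,77]]
F_378 mod 608 = Q^378[0][1] = 152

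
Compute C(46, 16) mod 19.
0

Using Lucas' theorem:
Write n=46 and k=16 in base 19:
n in base 19: [2, 8]
k in base 19: [0, 16]
C(46,16) mod 19 = ∏ C(n_i, k_i) mod 19
Digit binomials (mod 19): C(2,0) = 1; C(8,16) = 0 (k_i > n_i)
Product: 1 × 0 = 0 ≡ 0 (mod 19)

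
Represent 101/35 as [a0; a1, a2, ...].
[2; 1, 7, 1, 3]

Euclidean algorithm steps:
101 = 2 × 35 + 31
35 = 1 × 31 + 4
31 = 7 × 4 + 3
4 = 1 × 3 + 1
3 = 3 × 1 + 0
Continued fraction: [2; 1, 7, 1, 3]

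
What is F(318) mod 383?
181

Matrix identity: Q^n = [[F_(n+1), F_n], [F_n, F_(n-1)]] with Q = [[1,1],[1,0]].
n = 318 = 100111110₂. Square-and-multiply, entries mod 383:
Q^1 = [[1,1],[1,0]]
Q^2 = (Q^1)² = [[2,1],[1,1]]
Q^4 = (Q^2)² = [[5,3],[3,2]]
Q^9 = (Q^4)²·Q = [[55,34],[34,21]]
Q^19 = (Q^9)²·Q = [[254,351],[351,286]]
Q^39 = (Q^19)²·Q = [[2,47],[47,338]]
Q^79 = (Q^39)²·Q = [[192,298],[298,277]]
Q^159 = (Q^79)²·Q = [[11,44],[44,350]]
Q^318 = (Q^159)² = [[142,181],[181,344]]
F_318 mod 383 = Q^318[0][1] = 181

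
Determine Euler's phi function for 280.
96

280 = 2^3 × 5 × 7
φ(n) = n × ∏(1 - 1/p) for each prime p dividing n
φ(280) = 280 × (1 - 1/2) × (1 - 1/5) × (1 - 1/7) = 96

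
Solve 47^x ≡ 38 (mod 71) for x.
18

Baby-step giant-step with step n = ⌈√71⌉ = 9.
Baby steps 47^j mod 71 (j:value) for j=0..8: 0:1, 1:47, 2:8, 3:21, 4:64, 5:26, 6:15, 7:66, 8:49.
Giant-step multiplier: 47^(-9) ≡ 47^(70-9) = 47^61 ≡ 55 (mod 71).
Giant steps γ_i = 38·55^i mod 71: γ_0=38, γ_1=31, γ_2=1 (in table at j=0).
x = i·n + j = 2·9 + 0 = 18.
Check: 47^18 ≡ 38 (mod 71).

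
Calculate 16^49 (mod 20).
16

Repeated squaring. Binary of 49 = 110001.
16^1 ≡ 16 (mod 20); 16^2 ≡ 16 (mod 20); 16^4 ≡ 16 (mod 20); 16^8 ≡ 16 (mod 20); 16^16 ≡ 16 (mod 20); 16^32 ≡ 16 (mod 20)
16^49 = 16^1 × 16^16 × 16^32 ≡ 16 (mod 20)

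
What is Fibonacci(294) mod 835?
297

Matrix identity: Q^n = [[F_(n+1), F_n], [F_n, F_(n-1)]] with Q = [[1,1],[1,0]].
n = 294 = 100100110₂. Square-and-multiply, entries mod 835:
Q^1 = [[1,1],[1,0]]
Q^2 = (Q^1)² = [[2,1],[1,1]]
Q^4 = (Q^2)² = [[5,3],[3,2]]
Q^9 = (Q^4)²·Q = [[55,34],[34,21]]
Q^18 = (Q^9)² = [[6,79],[79,762]]
Q^36 = (Q^18)² = [[432,552],[552,715]]
Q^73 = (Q^36)²·Q = [[562,348],[348,214]]
Q^147 = (Q^73)²·Q = [[586,243],[243,343]]
Q^294 = (Q^147)² = [[810,297],[297,513]]
F_294 mod 835 = Q^294[0][1] = 297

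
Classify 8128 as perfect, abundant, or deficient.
perfect

Proper divisors of 8128: sum = 1 + 2 + 4 + 8 + 16 + 32 + 64 + 127 + 254 + 508 + 1016 + 2032 + 4064 = 8128
Since 8128 = 8128, 8128 is perfect.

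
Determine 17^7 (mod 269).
155

Repeated squaring. Binary of 7 = 111.
17^1 ≡ 17 (mod 269); 17^2 ≡ 20 (mod 269); 17^4 ≡ 131 (mod 269)
17^7 = 17^1 × 17^2 × 17^4 ≡ 155 (mod 269)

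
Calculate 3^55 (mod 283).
259

Repeated squaring. Binary of 55 = 110111.
3^1 ≡ 3 (mod 283); 3^2 ≡ 9 (mod 283); 3^4 ≡ 81 (mod 283); 3^8 ≡ 52 (mod 283); 3^16 ≡ 157 (mod 283); 3^32 ≡ 28 (mod 283)
3^55 = 3^1 × 3^2 × 3^4 × 3^16 × 3^32 ≡ 259 (mod 283)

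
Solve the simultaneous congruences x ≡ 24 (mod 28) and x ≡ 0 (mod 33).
528

Using Chinese Remainder Theorem:
M = 28 × 33 = 924
M1 = 33, M2 = 28
y1 = 33^(-1) mod 28 = 17
y2 = 28^(-1) mod 33 = 13
x = (24×33×17 + 0×28×13) mod 924 = 528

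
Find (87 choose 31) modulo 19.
0

Using Lucas' theorem:
Write n=87 and k=31 in base 19:
n in base 19: [4, 11]
k in base 19: [1, 12]
C(87,31) mod 19 = ∏ C(n_i, k_i) mod 19
Digit binomials (mod 19): C(4,1) = 4; C(11,12) = 0 (k_i > n_i)
Product: 4 × 0 = 0 ≡ 0 (mod 19)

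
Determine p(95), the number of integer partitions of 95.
104651419

p(n) counts ways to write n as a sum of positive integers (order ignored).
Euler's pentagonal recurrence: p(k) = p(k-1) + p(k-2) - p(k-5) - p(k-7) + p(k-12) + p(k-15) - ... (offsets j(3j∓1)/2, signs ++--, p(0)=1, p(<0)=0).
DP table for k = 0..94: p(0)=1, p(1)=1, p(2)=2, p(3)=3, p(4)=5, p(5)=7, p(6)=11, p(7)=15, p(8)=22, p(9)=30, p(10)=42, p(11)=56, p(12)=77, p(13)=101, p(14)=135, p(15)=176, p(16)=231, p(17)=297, p(18)=385, p(19)=490, p(20)=627, p(21)=792, p(22)=1002, p(23)=1255, p(24)=1575, p(25)=1958, p(26)=2436, p(27)=3010, p(28)=3718, p(29)=4565, p(30)=5604, p(31)=6842, p(32)=8349, p(33)=10143, p(34)=12310, p(35)=14883, p(36)=17977, p(37)=21637, p(38)=26015, p(39)=31185, p(40)=37338, p(41)=44583, p(42)=53174, p(43)=63261, p(44)=75175, p(45)=89134, p(46)=105558, p(47)=124754, p(48)=147273, p(49)=173525, p(50)=204226, p(51)=239943, p(52)=281589, p(53)=329931, p(54)=386155, p(55)=451276, p(56)=526823, p(57)=614154, p(58)=715220, p(59)=831820, p(60)=966467, p(61)=1121505, p(62)=1300156, p(63)=1505499, p(64)=1741630, p(65)=2012558, p(66)=2323520, p(67)=2679689, p(68)=3087735, p(69)=3554345, p(70)=4087968, p(71)=4697205, p(72)=5392783, p(73)=6185689, p(74)=7089500, p(75)=8118264, p(76)=9289091, p(77)=10619863, p(78)=12132164, p(79)=13848650, p(80)=15796476, p(81)=18004327, p(82)=20506255, p(83)=23338469, p(84)=26543660, p(85)=30167357, p(86)=34262962, p(87)=38887673, p(88)=44108109, p(89)=49995925, p(90)=56634173, p(91)=64112359, p(92)=72533807, p(93)=82010177, p(94)=92669720.
Final step: p(95) = p(94) + p(93) - p(90) - p(88) + p(83) + p(80) - p(73) - p(69) + p(60) + p(55) - p(44) - p(38) + p(25) + p(18) - p(3)
= 92669720 + 82010177 - 56634173 - 44108109 + 23338469 + 15796476 - 6185689 - 3554345 + 966467 + 451276 - 75175 - 26015 + 1958 + 385 - 3
= 104651419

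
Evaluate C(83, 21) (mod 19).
8

Using Lucas' theorem:
Write n=83 and k=21 in base 19:
n in base 19: [4, 7]
k in base 19: [1, 2]
C(83,21) mod 19 = ∏ C(n_i, k_i) mod 19
Digit binomials (mod 19): C(4,1) = 4; C(7,2) = 21 ≡ 2
Product: 4 × 2 = 8 ≡ 8 (mod 19)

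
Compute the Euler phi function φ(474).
156

474 = 2 × 3 × 79
φ(n) = n × ∏(1 - 1/p) for each prime p dividing n
φ(474) = 474 × (1 - 1/2) × (1 - 1/3) × (1 - 1/79) = 156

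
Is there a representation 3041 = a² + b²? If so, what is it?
4² + 55² (a=4, b=55)

Factorization: 3041 = 3041
By Fermat: n is sum of two squares iff every prime p ≡ 3 (mod 4) appears to even power.
All primes ≡ 3 (mod 4) appear to even power.
Search a = 0, 1, 2, … for 3041 - a² a perfect square: first hit at a = 4: 3041 - 16 = 3025 = 55².
3041 = 4² + 55² = 16 + 3025 ✓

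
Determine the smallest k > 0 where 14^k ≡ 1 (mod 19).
18

19 is prime, so ord(14) divides φ(19) = 18.
Divisors of 18: 1, 2, 3, 6, 9, 18.
Repeated squaring: 14^1 ≡ 14, 14^2 ≡ 6, 14^4 ≡ 17, 14^8 ≡ 4, 14^16 ≡ 16 (mod 19).
Test 14^d mod 19 for each divisor d in increasing order:
14^1 ≡ 14
14^2 ≡ 6
14^3 = 14^2·14^1 ≡ 8
14^6 = 14^4·14^2 ≡ 7
14^9 = 14^8·14^1 ≡ 18
14^18 = 14^16·14^2 ≡ 1  ← first divisor giving 1
The order is 18.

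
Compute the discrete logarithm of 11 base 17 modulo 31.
29

Baby-step giant-step with step n = ⌈√31⌉ = 6.
Baby steps 17^j mod 31 (j:value) for j=0..5: 0:1, 1:17, 2:10, 3:15, 4:7, 5:26.
Giant-step multiplier: 17^(-6) ≡ 17^(30-6) = 17^24 ≡ 4 (mod 31).
Giant steps γ_i = 11·4^i mod 31: γ_0=11, γ_1=13, γ_2=21, γ_3=22, γ_4=26 (in table at j=5).
x = i·n + j = 4·6 + 5 = 29.
Check: 17^29 ≡ 11 (mod 31).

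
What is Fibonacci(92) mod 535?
24

Matrix identity: Q^n = [[F_(n+1), F_n], [F_n, F_(n-1)]] with Q = [[1,1],[1,0]].
n = 92 = 1011100₂. Square-and-multiply, entries mod 535:
Q^1 = [[1,1],[1,0]]
Q^2 = (Q^1)² = [[2,1],[1,1]]
Q^5 = (Q^2)²·Q = [[8,5],[5,3]]
Q^11 = (Q^5)²·Q = [[144,89],[89,55]]
Q^23 = (Q^11)²·Q = [[358,302],[302,56]]
Q^46 = (Q^23)² = [[18,373],[373,180]]
Q^92 = (Q^46)² = [[353,24],[24,329]]
F_92 mod 535 = Q^92[0][1] = 24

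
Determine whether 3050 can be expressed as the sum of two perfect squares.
5² + 55² (a=5, b=55)

Factorization: 3050 = 2 × 5^2 × 61
By Fermat: n is sum of two squares iff every prime p ≡ 3 (mod 4) appears to even power.
All primes ≡ 3 (mod 4) appear to even power.
Search a = 0, 1, 2, … for 3050 - a² a perfect square: first hit at a = 5: 3050 - 25 = 3025 = 55².
3050 = 5² + 55² = 25 + 3025 ✓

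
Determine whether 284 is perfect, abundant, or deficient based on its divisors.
deficient

Proper divisors of 284: sum = 1 + 2 + 4 + 71 + 142 = 220
Since 220 < 284, 284 is deficient.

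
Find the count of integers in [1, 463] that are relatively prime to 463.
462

463 = 463
φ(n) = n × ∏(1 - 1/p) for each prime p dividing n
φ(463) = 463 × (1 - 1/463) = 462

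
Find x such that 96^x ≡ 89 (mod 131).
52

Baby-step giant-step with step n = ⌈√131⌉ = 12.
Baby steps 96^j mod 131 (j:value) for j=0..11: 0:1, 1:96, 2:46, 3:93, 4:20, 5:86, 6:3, 7:26, 8:7, 9:17, 10:60, 11:127.
Giant-step multiplier: 96^(-12) ≡ 96^(130-12) = 96^118 ≡ 102 (mod 131).
Giant steps γ_i = 89·102^i mod 131: γ_0=89, γ_1=39, γ_2=48, γ_3=49, γ_4=20 (in table at j=4).
x = i·n + j = 4·12 + 4 = 52.
Check: 96^52 ≡ 89 (mod 131).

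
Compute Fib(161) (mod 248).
213

Matrix identity: Q^n = [[F_(n+1), F_n], [F_n, F_(n-1)]] with Q = [[1,1],[1,0]].
n = 161 = 10100001₂. Square-and-multiply, entries mod 248:
Q^1 = [[1,1],[1,0]]
Q^2 = (Q^1)² = [[2,1],[1,1]]
Q^5 = (Q^2)²·Q = [[8,5],[5,3]]
Q^10 = (Q^5)² = [[89,55],[55,34]]
Q^20 = (Q^10)² = [[34,69],[69,213]]
Q^40 = (Q^20)² = [[213,179],[179,34]]
Q^80 = (Q^40)² = [[34,69],[69,213]]
Q^161 = (Q^80)²·Q = [[144,213],[213,179]]
F_161 mod 248 = Q^161[0][1] = 213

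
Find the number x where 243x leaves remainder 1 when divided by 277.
57

gcd(243, 277) = 1, so the inverse exists.
Extended Euclidean algorithm on (277, 243):
277 = 1 × 243 + 34  ⟹  34 = (1)·277 + (-1)·243
243 = 7 × 34 + 5  ⟹  5 = (-7)·277 + (8)·243
34 = 6 × 5 + 4  ⟹  4 = (43)·277 + (-49)·243
5 = 1 × 4 + 1  ⟹  1 = (-50)·277 + (57)·243
So (57)·243 ≡ 1 (mod 277), i.e. 243^(-1) ≡ 57 (mod 277).
Check: 243 × 57 = 13851 ≡ 1 (mod 277)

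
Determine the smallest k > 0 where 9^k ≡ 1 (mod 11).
5

11 is prime, so ord(9) divides φ(11) = 10.
Divisors of 10: 1, 2, 5, 10.
Repeated squaring: 9^1 ≡ 9, 9^2 ≡ 4, 9^4 ≡ 5, 9^8 ≡ 3 (mod 11).
Test 9^d mod 11 for each divisor d in increasing order:
9^1 ≡ 9
9^2 ≡ 4
9^5 = 9^4·9^1 ≡ 1  ← first divisor giving 1
The order is 5.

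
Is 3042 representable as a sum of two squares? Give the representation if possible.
21² + 51² (a=21, b=51)

Factorization: 3042 = 2 × 3^2 × 13^2
By Fermat: n is sum of two squares iff every prime p ≡ 3 (mod 4) appears to even power.
All primes ≡ 3 (mod 4) appear to even power.
Search a = 0, 1, 2, … for 3042 - a² a perfect square: first hit at a = 21: 3042 - 441 = 2601 = 51².
3042 = 21² + 51² = 441 + 2601 ✓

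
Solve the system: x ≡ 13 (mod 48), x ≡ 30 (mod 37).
733

Using Chinese Remainder Theorem:
M = 48 × 37 = 1776
M1 = 37, M2 = 48
y1 = 37^(-1) mod 48 = 13
y2 = 48^(-1) mod 37 = 27
x = (13×37×13 + 30×48×27) mod 1776 = 733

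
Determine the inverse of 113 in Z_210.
197

gcd(113, 210) = 1, so the inverse exists.
Extended Euclidean algorithm on (210, 113):
210 = 1 × 113 + 97  ⟹  97 = (1)·210 + (-1)·113
113 = 1 × 97 + 16  ⟹  16 = (-1)·210 + (2)·113
97 = 6 × 16 + 1  ⟹  1 = (7)·210 + (-13)·113
So (-13)·113 ≡ 1 (mod 210), i.e. 113^(-1) ≡ -13 ≡ 197 (mod 210).
Check: 113 × 197 = 22261 ≡ 1 (mod 210)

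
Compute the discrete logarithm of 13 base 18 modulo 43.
4

Baby-step giant-step with step n = ⌈√43⌉ = 7.
Baby steps 18^j mod 43 (j:value) for j=0..6: 0:1, 1:18, 2:23, 3:27, 4:13, 5:19, 6:41.
h = 13 is already in the table at j=4, so x = 4.
Check: 18^4 ≡ 13 (mod 43).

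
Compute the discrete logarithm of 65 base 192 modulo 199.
196

Baby-step giant-step with step n = ⌈√199⌉ = 15.
Baby steps 192^j mod 199 (j:value) for j=0..14: 0:1, 1:192, 2:49, 3:55, 4:13, 5:108, 6:40, 7:118, 8:169, 9:11, 10:122, 11:141, 12:8, 13:143, 14:193.
Giant-step multiplier: 192^(-15) ≡ 192^(198-15) = 192^183 ≡ 109 (mod 199).
Giant steps γ_i = 65·109^i mod 199: γ_0=65, γ_1=120, γ_2=145, γ_3=84, γ_4=2, γ_5=19, γ_6=81, γ_7=73, γ_8=196, γ_9=71, γ_10=177, γ_11=189, γ_12=104, γ_13=192 (in table at j=1).
x = i·n + j = 13·15 + 1 = 196.
Check: 192^196 ≡ 65 (mod 199).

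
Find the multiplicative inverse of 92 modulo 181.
61

gcd(92, 181) = 1, so the inverse exists.
Extended Euclidean algorithm on (181, 92):
181 = 1 × 92 + 89  ⟹  89 = (1)·181 + (-1)·92
92 = 1 × 89 + 3  ⟹  3 = (-1)·181 + (2)·92
89 = 29 × 3 + 2  ⟹  2 = (30)·181 + (-59)·92
3 = 1 × 2 + 1  ⟹  1 = (-31)·181 + (61)·92
So (61)·92 ≡ 1 (mod 181), i.e. 92^(-1) ≡ 61 (mod 181).
Check: 92 × 61 = 5612 ≡ 1 (mod 181)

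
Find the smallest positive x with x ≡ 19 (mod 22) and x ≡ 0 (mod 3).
63

Using Chinese Remainder Theorem:
M = 22 × 3 = 66
M1 = 3, M2 = 22
y1 = 3^(-1) mod 22 = 15
y2 = 22^(-1) mod 3 = 1
x = (19×3×15 + 0×22×1) mod 66 = 63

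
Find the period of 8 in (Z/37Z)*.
12

37 is prime, so ord(8) divides φ(37) = 36.
Divisors of 36: 1, 2, 3, 4, 6, 9, 12, 18, 36.
Repeated squaring: 8^1 ≡ 8, 8^2 ≡ 27, 8^4 ≡ 26, 8^8 ≡ 10, 8^16 ≡ 26, 8^32 ≡ 10 (mod 37).
Test 8^d mod 37 for each divisor d in increasing order:
8^1 ≡ 8
8^2 ≡ 27
8^3 = 8^2·8^1 ≡ 31
8^4 ≡ 26
8^6 = 8^4·8^2 ≡ 36
8^9 = 8^8·8^1 ≡ 6
8^12 = 8^8·8^4 ≡ 1  ← first divisor giving 1
The order is 12.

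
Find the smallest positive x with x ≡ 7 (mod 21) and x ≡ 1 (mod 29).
175

Using Chinese Remainder Theorem:
M = 21 × 29 = 609
M1 = 29, M2 = 21
y1 = 29^(-1) mod 21 = 8
y2 = 21^(-1) mod 29 = 18
x = (7×29×8 + 1×21×18) mod 609 = 175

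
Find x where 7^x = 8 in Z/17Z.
14

Baby-step giant-step with step n = ⌈√17⌉ = 5.
Baby steps 7^j mod 17 (j:value) for j=0..4: 0:1, 1:7, 2:15, 3:3, 4:4.
Giant-step multiplier: 7^(-5) ≡ 7^(16-5) = 7^11 ≡ 14 (mod 17).
Giant steps γ_i = 8·14^i mod 17: γ_0=8, γ_1=10, γ_2=4 (in table at j=4).
x = i·n + j = 2·5 + 4 = 14.
Check: 7^14 ≡ 8 (mod 17).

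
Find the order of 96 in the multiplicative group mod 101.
50

101 is prime, so ord(96) divides φ(101) = 100.
Divisors of 100: 1, 2, 4, 5, 10, 20, 25, 50, 100.
Repeated squaring: 96^1 ≡ 96, 96^2 ≡ 25, 96^4 ≡ 19, 96^8 ≡ 58, 96^16 ≡ 31, 96^32 ≡ 52, 96^64 ≡ 78 (mod 101).
Test 96^d mod 101 for each divisor d in increasing order:
96^1 ≡ 96
96^2 ≡ 25
96^4 ≡ 19
96^5 = 96^4·96^1 ≡ 6
96^10 = 96^8·96^2 ≡ 36
96^20 = 96^16·96^4 ≡ 84
96^25 = 96^16·96^8·96^1 ≡ 100
96^50 = 96^32·96^16·96^2 ≡ 1  ← first divisor giving 1
The order is 50.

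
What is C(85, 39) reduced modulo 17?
0

Using Lucas' theorem:
Write n=85 and k=39 in base 17:
n in base 17: [5, 0]
k in base 17: [2, 5]
C(85,39) mod 17 = ∏ C(n_i, k_i) mod 17
Digit binomials (mod 17): C(5,2) = 10; C(0,5) = 0 (k_i > n_i)
Product: 10 × 0 = 0 ≡ 0 (mod 17)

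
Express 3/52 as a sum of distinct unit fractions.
1/18 + 1/468

Greedy algorithm:
3/52: ceiling(52/3) = 18, use 1/18
1/468: ceiling(468/1) = 468, use 1/468
Result: 3/52 = 1/18 + 1/468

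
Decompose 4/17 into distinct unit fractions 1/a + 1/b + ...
1/5 + 1/29 + 1/1233 + 1/3039345

Greedy algorithm:
4/17: ceiling(17/4) = 5, use 1/5
3/85: ceiling(85/3) = 29, use 1/29
2/2465: ceiling(2465/2) = 1233, use 1/1233
1/3039345: ceiling(3039345/1) = 3039345, use 1/3039345
Result: 4/17 = 1/5 + 1/29 + 1/1233 + 1/3039345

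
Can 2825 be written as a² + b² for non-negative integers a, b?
4² + 53² (a=4, b=53)

Factorization: 2825 = 5^2 × 113
By Fermat: n is sum of two squares iff every prime p ≡ 3 (mod 4) appears to even power.
All primes ≡ 3 (mod 4) appear to even power.
Search a = 0, 1, 2, … for 2825 - a² a perfect square: first hit at a = 4: 2825 - 16 = 2809 = 53².
2825 = 4² + 53² = 16 + 2809 ✓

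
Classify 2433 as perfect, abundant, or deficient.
deficient

Proper divisors of 2433: sum = 1 + 3 + 811 = 815
Since 815 < 2433, 2433 is deficient.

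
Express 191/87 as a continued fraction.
[2; 5, 8, 2]

Euclidean algorithm steps:
191 = 2 × 87 + 17
87 = 5 × 17 + 2
17 = 8 × 2 + 1
2 = 2 × 1 + 0
Continued fraction: [2; 5, 8, 2]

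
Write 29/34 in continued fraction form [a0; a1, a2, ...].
[0; 1, 5, 1, 4]

Euclidean algorithm steps:
29 = 0 × 34 + 29
34 = 1 × 29 + 5
29 = 5 × 5 + 4
5 = 1 × 4 + 1
4 = 4 × 1 + 0
Continued fraction: [0; 1, 5, 1, 4]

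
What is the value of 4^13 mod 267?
16

Repeated squaring. Binary of 13 = 1101.
4^1 ≡ 4 (mod 267); 4^2 ≡ 16 (mod 267); 4^4 ≡ 256 (mod 267); 4^8 ≡ 121 (mod 267)
4^13 = 4^1 × 4^4 × 4^8 ≡ 16 (mod 267)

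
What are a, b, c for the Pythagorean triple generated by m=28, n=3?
(775, 168, 793)

Euclid's formula: a = m² - n², b = 2mn, c = m² + n²
m = 28, n = 3
a = 28² - 3² = 784 - 9 = 775
b = 2 × 28 × 3 = 168
c = 28² + 3² = 784 + 9 = 793
Verification: 775² + 168² = 600625 + 28224 = 628849 = 793² ✓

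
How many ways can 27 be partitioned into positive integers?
3010

p(n) counts ways to write n as a sum of positive integers (order ignored).
Euler's pentagonal recurrence: p(k) = p(k-1) + p(k-2) - p(k-5) - p(k-7) + p(k-12) + p(k-15) - ... (offsets j(3j∓1)/2, signs ++--, p(0)=1, p(<0)=0).
DP table for k = 0..26: p(0)=1, p(1)=1, p(2)=2, p(3)=3, p(4)=5, p(5)=7, p(6)=11, p(7)=15, p(8)=22, p(9)=30, p(10)=42, p(11)=56, p(12)=77, p(13)=101, p(14)=135, p(15)=176, p(16)=231, p(17)=297, p(18)=385, p(19)=490, p(20)=627, p(21)=792, p(22)=1002, p(23)=1255, p(24)=1575, p(25)=1958, p(26)=2436.
Final step: p(27) = p(26) + p(25) - p(22) - p(20) + p(15) + p(12) - p(5) - p(1)
= 2436 + 1958 - 1002 - 627 + 176 + 77 - 7 - 1
= 3010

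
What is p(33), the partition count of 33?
10143

p(n) counts ways to write n as a sum of positive integers (order ignored).
Euler's pentagonal recurrence: p(k) = p(k-1) + p(k-2) - p(k-5) - p(k-7) + p(k-12) + p(k-15) - ... (offsets j(3j∓1)/2, signs ++--, p(0)=1, p(<0)=0).
DP table for k = 0..32: p(0)=1, p(1)=1, p(2)=2, p(3)=3, p(4)=5, p(5)=7, p(6)=11, p(7)=15, p(8)=22, p(9)=30, p(10)=42, p(11)=56, p(12)=77, p(13)=101, p(14)=135, p(15)=176, p(16)=231, p(17)=297, p(18)=385, p(19)=490, p(20)=627, p(21)=792, p(22)=1002, p(23)=1255, p(24)=1575, p(25)=1958, p(26)=2436, p(27)=3010, p(28)=3718, p(29)=4565, p(30)=5604, p(31)=6842, p(32)=8349.
Final step: p(33) = p(32) + p(31) - p(28) - p(26) + p(21) + p(18) - p(11) - p(7)
= 8349 + 6842 - 3718 - 2436 + 792 + 385 - 56 - 15
= 10143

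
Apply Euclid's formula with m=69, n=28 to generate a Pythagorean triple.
(3977, 3864, 5545)

Euclid's formula: a = m² - n², b = 2mn, c = m² + n²
m = 69, n = 28
a = 69² - 28² = 4761 - 784 = 3977
b = 2 × 69 × 28 = 3864
c = 69² + 28² = 4761 + 784 = 5545
Verification: 3977² + 3864² = 15816529 + 14930496 = 30747025 = 5545² ✓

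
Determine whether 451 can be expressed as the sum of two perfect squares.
Not possible

Factorization: 451 = 11 × 41
By Fermat: n is sum of two squares iff every prime p ≡ 3 (mod 4) appears to even power.
Prime(s) ≡ 3 (mod 4) with odd exponent: [(11, 1)]
Therefore 451 cannot be expressed as a² + b².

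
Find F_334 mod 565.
247

Matrix identity: Q^n = [[F_(n+1), F_n], [F_n, F_(n-1)]] with Q = [[1,1],[1,0]].
n = 334 = 101001110₂. Square-and-multiply, entries mod 565:
Q^1 = [[1,1],[1,0]]
Q^2 = (Q^1)² = [[2,1],[1,1]]
Q^5 = (Q^2)²·Q = [[8,5],[5,3]]
Q^10 = (Q^5)² = [[89,55],[55,34]]
Q^20 = (Q^10)² = [[211,550],[550,226]]
Q^41 = (Q^20)²·Q = [[336,111],[111,225]]
Q^83 = (Q^41)²·Q = [[473,352],[352,121]]
Q^167 = (Q^83)²·Q = [[196,158],[158,38]]
Q^334 = (Q^167)² = [[100,247],[247,418]]
F_334 mod 565 = Q^334[0][1] = 247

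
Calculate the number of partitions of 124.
2841940500

p(n) counts ways to write n as a sum of positive integers (order ignored).
Euler's pentagonal recurrence: p(k) = p(k-1) + p(k-2) - p(k-5) - p(k-7) + p(k-12) + p(k-15) - ... (offsets j(3j∓1)/2, signs ++--, p(0)=1, p(<0)=0).
DP table for k = 0..123: p(0)=1, p(1)=1, p(2)=2, p(3)=3, p(4)=5, p(5)=7, p(6)=11, p(7)=15, p(8)=22, p(9)=30, p(10)=42, p(11)=56, p(12)=77, p(13)=101, p(14)=135, p(15)=176, p(16)=231, p(17)=297, p(18)=385, p(19)=490, p(20)=627, p(21)=792, p(22)=1002, p(23)=1255, p(24)=1575, p(25)=1958, p(26)=2436, p(27)=3010, p(28)=3718, p(29)=4565, p(30)=5604, p(31)=6842, p(32)=8349, p(33)=10143, p(34)=12310, p(35)=14883, p(36)=17977, p(37)=21637, p(38)=26015, p(39)=31185, p(40)=37338, p(41)=44583, p(42)=53174, p(43)=63261, p(44)=75175, p(45)=89134, p(46)=105558, p(47)=124754, p(48)=147273, p(49)=173525, p(50)=204226, p(51)=239943, p(52)=281589, p(53)=329931, p(54)=386155, p(55)=451276, p(56)=526823, p(57)=614154, p(58)=715220, p(59)=831820, p(60)=966467, p(61)=1121505, p(62)=1300156, p(63)=1505499, p(64)=1741630, p(65)=2012558, p(66)=2323520, p(67)=2679689, p(68)=3087735, p(69)=3554345, p(70)=4087968, p(71)=4697205, p(72)=5392783, p(73)=6185689, p(74)=7089500, p(75)=8118264, p(76)=9289091, p(77)=10619863, p(78)=12132164, p(79)=13848650, p(80)=15796476, p(81)=18004327, p(82)=20506255, p(83)=23338469, p(84)=26543660, p(85)=30167357, p(86)=34262962, p(87)=38887673, p(88)=44108109, p(89)=49995925, p(90)=56634173, p(91)=64112359, p(92)=72533807, p(93)=82010177, p(94)=92669720, p(95)=104651419, p(96)=118114304, p(97)=133230930, p(98)=150198136, p(99)=169229875, p(100)=190569292, p(101)=214481126, p(102)=241265379, p(103)=271248950, p(104)=304801365, p(105)=342325709, p(106)=384276336, p(107)=431149389, p(108)=483502844, p(109)=541946240, p(110)=607163746, p(111)=679903203, p(112)=761002156, p(113)=851376628, p(114)=952050665, p(115)=1064144451, p(116)=1188908248, p(117)=1327710076, p(118)=1482074143, p(119)=1653668665, p(120)=1844349560, p(121)=2056148051, p(122)=2291320912, p(123)=2552338241.
Final step: p(124) = p(123) + p(122) - p(119) - p(117) + p(112) + p(109) - p(102) - p(98) + p(89) + p(84) - p(73) - p(67) + p(54) + p(47) - p(32) - p(24) + p(7)
= 2552338241 + 2291320912 - 1653668665 - 1327710076 + 761002156 + 541946240 - 241265379 - 150198136 + 49995925 + 26543660 - 6185689 - 2679689 + 386155 + 124754 - 8349 - 1575 + 15
= 2841940500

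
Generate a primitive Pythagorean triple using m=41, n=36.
(385, 2952, 2977)

Euclid's formula: a = m² - n², b = 2mn, c = m² + n²
m = 41, n = 36
a = 41² - 36² = 1681 - 1296 = 385
b = 2 × 41 × 36 = 2952
c = 41² + 36² = 1681 + 1296 = 2977
Verification: 385² + 2952² = 148225 + 8714304 = 8862529 = 2977² ✓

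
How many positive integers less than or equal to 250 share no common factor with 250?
100

250 = 2 × 5^3
φ(n) = n × ∏(1 - 1/p) for each prime p dividing n
φ(250) = 250 × (1 - 1/2) × (1 - 1/5) = 100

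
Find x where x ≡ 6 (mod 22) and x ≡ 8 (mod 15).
248

Using Chinese Remainder Theorem:
M = 22 × 15 = 330
M1 = 15, M2 = 22
y1 = 15^(-1) mod 22 = 3
y2 = 22^(-1) mod 15 = 13
x = (6×15×3 + 8×22×13) mod 330 = 248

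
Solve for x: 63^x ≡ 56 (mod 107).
24

Baby-step giant-step with step n = ⌈√107⌉ = 11.
Baby steps 63^j mod 107 (j:value) for j=0..10: 0:1, 1:63, 2:10, 3:95, 4:100, 5:94, 6:37, 7:84, 8:49, 9:91, 10:62.
Giant-step multiplier: 63^(-11) ≡ 63^(106-11) = 63^95 ≡ 2 (mod 107).
Giant steps γ_i = 56·2^i mod 107: γ_0=56, γ_1=5, γ_2=10 (in table at j=2).
x = i·n + j = 2·11 + 2 = 24.
Check: 63^24 ≡ 56 (mod 107).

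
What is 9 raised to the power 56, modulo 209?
119

Repeated squaring. Binary of 56 = 111000.
9^1 ≡ 9 (mod 209); 9^2 ≡ 81 (mod 209); 9^4 ≡ 82 (mod 209); 9^8 ≡ 36 (mod 209); 9^16 ≡ 42 (mod 209); 9^32 ≡ 92 (mod 209)
9^56 = 9^8 × 9^16 × 9^32 ≡ 119 (mod 209)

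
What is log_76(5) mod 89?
26

Baby-step giant-step with step n = ⌈√89⌉ = 10.
Baby steps 76^j mod 89 (j:value) for j=0..9: 0:1, 1:76, 2:80, 3:28, 4:81, 5:15, 6:72, 7:43, 8:64, 9:58.
Giant-step multiplier: 76^(-10) ≡ 76^(88-10) = 76^78 ≡ 36 (mod 89).
Giant steps γ_i = 5·36^i mod 89: γ_0=5, γ_1=2, γ_2=72 (in table at j=6).
x = i·n + j = 2·10 + 6 = 26.
Check: 76^26 ≡ 5 (mod 89).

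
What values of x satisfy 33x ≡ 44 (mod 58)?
x ≡ 40 (mod 58)

gcd(33, 58) = 1, which divides 44, so solutions exist.
Find 33^(-1) mod 58 by the extended Euclidean algorithm:
58 = 1 × 33 + 25  ⟹  25 = (1)·58 + (-1)·33
33 = 1 × 25 + 8  ⟹  8 = (-1)·58 + (2)·33
25 = 3 × 8 + 1  ⟹  1 = (4)·58 + (-7)·33
So (-7)·33 ≡ 1 (mod 58), i.e. 33^(-1) ≡ -7 ≡ 51 (mod 58).
x ≡ 51 × 44 = 2244 ≡ 40 (mod 58).
Check: 33 × 40 = 1320 ≡ 44 (mod 58).
Unique solution: x ≡ 40 (mod 58)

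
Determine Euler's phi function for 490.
168

490 = 2 × 5 × 7^2
φ(n) = n × ∏(1 - 1/p) for each prime p dividing n
φ(490) = 490 × (1 - 1/2) × (1 - 1/5) × (1 - 1/7) = 168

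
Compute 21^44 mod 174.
81

Repeated squaring. Binary of 44 = 101100.
21^1 ≡ 21 (mod 174); 21^2 ≡ 93 (mod 174); 21^4 ≡ 123 (mod 174); 21^8 ≡ 165 (mod 174); 21^16 ≡ 81 (mod 174); 21^32 ≡ 123 (mod 174)
21^44 = 21^4 × 21^8 × 21^32 ≡ 81 (mod 174)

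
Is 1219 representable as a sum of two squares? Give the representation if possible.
Not possible

Factorization: 1219 = 23 × 53
By Fermat: n is sum of two squares iff every prime p ≡ 3 (mod 4) appears to even power.
Prime(s) ≡ 3 (mod 4) with odd exponent: [(23, 1)]
Therefore 1219 cannot be expressed as a² + b².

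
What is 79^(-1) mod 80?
79

gcd(79, 80) = 1, so the inverse exists.
Extended Euclidean algorithm on (80, 79):
80 = 1 × 79 + 1  ⟹  1 = (1)·80 + (-1)·79
So (-1)·79 ≡ 1 (mod 80), i.e. 79^(-1) ≡ -1 ≡ 79 (mod 80).
Check: 79 × 79 = 6241 ≡ 1 (mod 80)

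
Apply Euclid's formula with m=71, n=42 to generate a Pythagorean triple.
(3277, 5964, 6805)

Euclid's formula: a = m² - n², b = 2mn, c = m² + n²
m = 71, n = 42
a = 71² - 42² = 5041 - 1764 = 3277
b = 2 × 71 × 42 = 5964
c = 71² + 42² = 5041 + 1764 = 6805
Verification: 3277² + 5964² = 10738729 + 35569296 = 46308025 = 6805² ✓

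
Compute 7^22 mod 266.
7

Repeated squaring. Binary of 22 = 10110.
7^1 ≡ 7 (mod 266); 7^2 ≡ 49 (mod 266); 7^4 ≡ 7 (mod 266); 7^8 ≡ 49 (mod 266); 7^16 ≡ 7 (mod 266)
7^22 = 7^2 × 7^4 × 7^16 ≡ 7 (mod 266)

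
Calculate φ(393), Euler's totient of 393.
260

393 = 3 × 131
φ(n) = n × ∏(1 - 1/p) for each prime p dividing n
φ(393) = 393 × (1 - 1/3) × (1 - 1/131) = 260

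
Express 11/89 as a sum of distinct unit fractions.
1/9 + 1/81 + 1/7209

Greedy algorithm:
11/89: ceiling(89/11) = 9, use 1/9
10/801: ceiling(801/10) = 81, use 1/81
1/7209: ceiling(7209/1) = 7209, use 1/7209
Result: 11/89 = 1/9 + 1/81 + 1/7209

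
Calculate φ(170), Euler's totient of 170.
64

170 = 2 × 5 × 17
φ(n) = n × ∏(1 - 1/p) for each prime p dividing n
φ(170) = 170 × (1 - 1/2) × (1 - 1/5) × (1 - 1/17) = 64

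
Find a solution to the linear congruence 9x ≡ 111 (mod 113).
x ≡ 50 (mod 113)

gcd(9, 113) = 1, which divides 111, so solutions exist.
Find 9^(-1) mod 113 by the extended Euclidean algorithm:
113 = 12 × 9 + 5  ⟹  5 = (1)·113 + (-12)·9
9 = 1 × 5 + 4  ⟹  4 = (-1)·113 + (13)·9
5 = 1 × 4 + 1  ⟹  1 = (2)·113 + (-25)·9
So (-25)·9 ≡ 1 (mod 113), i.e. 9^(-1) ≡ -25 ≡ 88 (mod 113).
x ≡ 88 × 111 = 9768 ≡ 50 (mod 113).
Check: 9 × 50 = 450 ≡ 111 (mod 113).
Unique solution: x ≡ 50 (mod 113)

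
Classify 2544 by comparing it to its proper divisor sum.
abundant

Proper divisors of 2544: sum = 1 + 2 + 3 + 4 + 6 + 8 + 12 + 16 + ... + 424 + 636 + 848 + 1272 (19 divisors) = 4152
Since 4152 > 2544, 2544 is abundant.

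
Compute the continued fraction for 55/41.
[1; 2, 1, 13]

Euclidean algorithm steps:
55 = 1 × 41 + 14
41 = 2 × 14 + 13
14 = 1 × 13 + 1
13 = 13 × 1 + 0
Continued fraction: [1; 2, 1, 13]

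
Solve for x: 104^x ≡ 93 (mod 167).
44

Baby-step giant-step with step n = ⌈√167⌉ = 13.
Baby steps 104^j mod 167 (j:value) for j=0..12: 0:1, 1:104, 2:128, 3:119, 4:18, 5:35, 6:133, 7:138, 8:157, 9:129, 10:56, 11:146, 12:154.
Giant-step multiplier: 104^(-13) ≡ 104^(166-13) = 104^153 ≡ 73 (mod 167).
Giant steps γ_i = 93·73^i mod 167: γ_0=93, γ_1=109, γ_2=108, γ_3=35 (in table at j=5).
x = i·n + j = 3·13 + 5 = 44.
Check: 104^44 ≡ 93 (mod 167).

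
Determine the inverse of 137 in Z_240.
233

gcd(137, 240) = 1, so the inverse exists.
Extended Euclidean algorithm on (240, 137):
240 = 1 × 137 + 103  ⟹  103 = (1)·240 + (-1)·137
137 = 1 × 103 + 34  ⟹  34 = (-1)·240 + (2)·137
103 = 3 × 34 + 1  ⟹  1 = (4)·240 + (-7)·137
So (-7)·137 ≡ 1 (mod 240), i.e. 137^(-1) ≡ -7 ≡ 233 (mod 240).
Check: 137 × 233 = 31921 ≡ 1 (mod 240)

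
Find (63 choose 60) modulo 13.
9

Using Lucas' theorem:
Write n=63 and k=60 in base 13:
n in base 13: [4, 11]
k in base 13: [4, 8]
C(63,60) mod 13 = ∏ C(n_i, k_i) mod 13
Digit binomials (mod 13): C(4,4) = 1; C(11,8) = 165 ≡ 9
Product: 1 × 9 = 9 ≡ 9 (mod 13)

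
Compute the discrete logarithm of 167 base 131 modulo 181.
82

Baby-step giant-step with step n = ⌈√181⌉ = 14.
Baby steps 131^j mod 181 (j:value) for j=0..13: 0:1, 1:131, 2:147, 3:71, 4:70, 5:120, 6:154, 7:83, 8:13, 9:74, 10:101, 11:18, 12:5, 13:112.
Giant-step multiplier: 131^(-14) ≡ 131^(180-14) = 131^166 ≡ 33 (mod 181).
Giant steps γ_i = 167·33^i mod 181: γ_0=167, γ_1=81, γ_2=139, γ_3=62, γ_4=55, γ_5=5 (in table at j=12).
x = i·n + j = 5·14 + 12 = 82.
Check: 131^82 ≡ 167 (mod 181).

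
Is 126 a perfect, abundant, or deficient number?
abundant

Proper divisors of 126: sum = 1 + 2 + 3 + 6 + 7 + 9 + 14 + 18 + 21 + 42 + 63 = 186
Since 186 > 126, 126 is abundant.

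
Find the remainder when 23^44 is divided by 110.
1

Repeated squaring. Binary of 44 = 101100.
23^1 ≡ 23 (mod 110); 23^2 ≡ 89 (mod 110); 23^4 ≡ 1 (mod 110); 23^8 ≡ 1 (mod 110); 23^16 ≡ 1 (mod 110); 23^32 ≡ 1 (mod 110)
23^44 = 23^4 × 23^8 × 23^32 ≡ 1 (mod 110)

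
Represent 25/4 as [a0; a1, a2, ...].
[6; 4]

Euclidean algorithm steps:
25 = 6 × 4 + 1
4 = 4 × 1 + 0
Continued fraction: [6; 4]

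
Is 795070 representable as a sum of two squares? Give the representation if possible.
Not possible

Factorization: 795070 = 2 × 5 × 43^3
By Fermat: n is sum of two squares iff every prime p ≡ 3 (mod 4) appears to even power.
Prime(s) ≡ 3 (mod 4) with odd exponent: [(43, 3)]
Therefore 795070 cannot be expressed as a² + b².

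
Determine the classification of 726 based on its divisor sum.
abundant

Proper divisors of 726: sum = 1 + 2 + 3 + 6 + 11 + 22 + 33 + 66 + 121 + 242 + 363 = 870
Since 870 > 726, 726 is abundant.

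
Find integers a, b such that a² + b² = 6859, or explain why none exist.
Not possible

Factorization: 6859 = 19^3
By Fermat: n is sum of two squares iff every prime p ≡ 3 (mod 4) appears to even power.
Prime(s) ≡ 3 (mod 4) with odd exponent: [(19, 3)]
Therefore 6859 cannot be expressed as a² + b².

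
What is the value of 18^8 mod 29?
16

Repeated squaring. Binary of 8 = 1000.
18^1 ≡ 18 (mod 29); 18^2 ≡ 5 (mod 29); 18^4 ≡ 25 (mod 29); 18^8 ≡ 16 (mod 29)
18^8 = 18^8 ≡ 16 (mod 29)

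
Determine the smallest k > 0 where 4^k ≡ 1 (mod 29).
14

29 is prime, so ord(4) divides φ(29) = 28.
Divisors of 28: 1, 2, 4, 7, 14, 28.
Repeated squaring: 4^1 ≡ 4, 4^2 ≡ 16, 4^4 ≡ 24, 4^8 ≡ 25, 4^16 ≡ 16 (mod 29).
Test 4^d mod 29 for each divisor d in increasing order:
4^1 ≡ 4
4^2 ≡ 16
4^4 ≡ 24
4^7 = 4^4·4^2·4^1 ≡ 28
4^14 = 4^8·4^4·4^2 ≡ 1  ← first divisor giving 1
The order is 14.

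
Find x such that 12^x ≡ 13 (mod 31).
29

Baby-step giant-step with step n = ⌈√31⌉ = 6.
Baby steps 12^j mod 31 (j:value) for j=0..5: 0:1, 1:12, 2:20, 3:23, 4:28, 5:26.
Giant-step multiplier: 12^(-6) ≡ 12^(30-6) = 12^24 ≡ 16 (mod 31).
Giant steps γ_i = 13·16^i mod 31: γ_0=13, γ_1=22, γ_2=11, γ_3=21, γ_4=26 (in table at j=5).
x = i·n + j = 4·6 + 5 = 29.
Check: 12^29 ≡ 13 (mod 31).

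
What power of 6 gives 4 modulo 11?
8

Baby-step giant-step with step n = ⌈√11⌉ = 4.
Baby steps 6^j mod 11 (j:value) for j=0..3: 0:1, 1:6, 2:3, 3:7.
Giant-step multiplier: 6^(-4) ≡ 6^(10-4) = 6^6 ≡ 5 (mod 11).
Giant steps γ_i = 4·5^i mod 11: γ_0=4, γ_1=9, γ_2=1 (in table at j=0).
x = i·n + j = 2·4 + 0 = 8.
Check: 6^8 ≡ 4 (mod 11).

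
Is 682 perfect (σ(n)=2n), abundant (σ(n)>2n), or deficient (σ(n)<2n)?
deficient

Proper divisors of 682: sum = 1 + 2 + 11 + 22 + 31 + 62 + 341 = 470
Since 470 < 682, 682 is deficient.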